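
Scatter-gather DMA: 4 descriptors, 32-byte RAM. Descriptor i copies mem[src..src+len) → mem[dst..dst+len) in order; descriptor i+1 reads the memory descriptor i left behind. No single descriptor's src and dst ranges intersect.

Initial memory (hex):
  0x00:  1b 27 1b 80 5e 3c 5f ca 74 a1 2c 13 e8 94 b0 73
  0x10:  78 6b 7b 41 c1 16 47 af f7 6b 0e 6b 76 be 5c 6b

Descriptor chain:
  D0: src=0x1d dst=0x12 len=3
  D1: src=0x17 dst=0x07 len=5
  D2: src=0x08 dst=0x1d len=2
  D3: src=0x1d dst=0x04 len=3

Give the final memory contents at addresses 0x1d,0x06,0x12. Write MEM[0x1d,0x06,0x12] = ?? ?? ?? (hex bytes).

[0] 0x1d->0x12 len=3 : be 5c 6b
[1] 0x17->0x07 len=5 : af f7 6b 0e 6b
[2] 0x08->0x1d len=2 : f7 6b
[3] 0x1d->0x04 len=3 : f7 6b 6b
query mem[0x1d]=0xf7, mem[0x06]=0x6b, mem[0x12]=0xbe

MEM[0x1d,0x06,0x12] = f7 6b be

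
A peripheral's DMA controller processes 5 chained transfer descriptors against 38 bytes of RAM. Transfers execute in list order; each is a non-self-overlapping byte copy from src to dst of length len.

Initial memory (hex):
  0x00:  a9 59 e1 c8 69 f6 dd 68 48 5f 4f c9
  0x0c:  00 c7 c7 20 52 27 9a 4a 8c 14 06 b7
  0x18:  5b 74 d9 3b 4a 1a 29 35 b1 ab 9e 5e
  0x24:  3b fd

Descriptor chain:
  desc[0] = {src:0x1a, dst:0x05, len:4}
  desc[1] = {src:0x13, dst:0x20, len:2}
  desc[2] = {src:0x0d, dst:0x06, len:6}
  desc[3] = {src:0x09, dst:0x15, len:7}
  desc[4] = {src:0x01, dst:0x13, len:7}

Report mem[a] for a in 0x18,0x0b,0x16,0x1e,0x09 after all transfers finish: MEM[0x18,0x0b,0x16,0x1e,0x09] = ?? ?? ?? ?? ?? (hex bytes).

MEM[0x18,0x0b,0x16,0x1e,0x09] = c7 9a 69 29 52

#0 dst[0x05+4] := {0xd9,0x3b,0x4a,0x1a}
#1 dst[0x20+2] := {0x4a,0x8c}
#2 dst[0x06+6] := {0xc7,0xc7,0x20,0x52,0x27,0x9a}
#3 dst[0x15+7] := {0x52,0x27,0x9a,0x00,0xc7,0xc7,0x20}
#4 dst[0x13+7] := {0x59,0xe1,0xc8,0x69,0xd9,0xc7,0xc7}
query mem[0x18]=0xc7, mem[0x0b]=0x9a, mem[0x16]=0x69, mem[0x1e]=0x29, mem[0x09]=0x52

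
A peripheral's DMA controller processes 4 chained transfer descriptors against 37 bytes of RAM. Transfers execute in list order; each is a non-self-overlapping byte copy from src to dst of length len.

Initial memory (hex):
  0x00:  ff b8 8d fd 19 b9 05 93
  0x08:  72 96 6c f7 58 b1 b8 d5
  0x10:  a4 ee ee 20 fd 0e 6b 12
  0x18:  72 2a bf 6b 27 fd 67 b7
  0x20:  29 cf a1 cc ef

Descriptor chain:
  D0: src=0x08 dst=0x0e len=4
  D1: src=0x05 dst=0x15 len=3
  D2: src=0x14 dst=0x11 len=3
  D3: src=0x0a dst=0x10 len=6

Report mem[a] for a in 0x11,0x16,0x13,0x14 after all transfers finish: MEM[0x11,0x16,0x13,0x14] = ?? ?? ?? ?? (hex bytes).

[0] 0x08->0x0e len=4 : 72 96 6c f7
[1] 0x05->0x15 len=3 : b9 05 93
[2] 0x14->0x11 len=3 : fd b9 05
[3] 0x0a->0x10 len=6 : 6c f7 58 b1 72 96
query mem[0x11]=0xf7, mem[0x16]=0x05, mem[0x13]=0xb1, mem[0x14]=0x72

MEM[0x11,0x16,0x13,0x14] = f7 05 b1 72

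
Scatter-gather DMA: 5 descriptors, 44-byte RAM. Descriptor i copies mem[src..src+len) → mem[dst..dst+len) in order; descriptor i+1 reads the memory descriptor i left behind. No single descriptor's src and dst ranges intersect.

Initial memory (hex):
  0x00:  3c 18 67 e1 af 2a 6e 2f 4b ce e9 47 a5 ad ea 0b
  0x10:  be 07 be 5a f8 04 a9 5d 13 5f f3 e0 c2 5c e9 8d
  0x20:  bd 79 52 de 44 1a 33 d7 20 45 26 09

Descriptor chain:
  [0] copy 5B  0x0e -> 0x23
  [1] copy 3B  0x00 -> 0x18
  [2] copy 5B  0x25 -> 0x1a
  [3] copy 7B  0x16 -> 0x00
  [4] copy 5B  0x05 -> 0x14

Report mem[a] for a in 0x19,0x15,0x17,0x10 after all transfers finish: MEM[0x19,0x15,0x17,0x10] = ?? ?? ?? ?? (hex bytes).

MEM[0x19,0x15,0x17,0x10] = 18 be 4b be

D0: mem[0x23..0x27] <- [ea 0b be 07 be]
D1: mem[0x18..0x1a] <- [3c 18 67]
D2: mem[0x1a..0x1e] <- [be 07 be 20 45]
D3: mem[0x00..0x06] <- [a9 5d 3c 18 be 07 be]
D4: mem[0x14..0x18] <- [07 be 2f 4b ce]
query mem[0x19]=0x18, mem[0x15]=0xbe, mem[0x17]=0x4b, mem[0x10]=0xbe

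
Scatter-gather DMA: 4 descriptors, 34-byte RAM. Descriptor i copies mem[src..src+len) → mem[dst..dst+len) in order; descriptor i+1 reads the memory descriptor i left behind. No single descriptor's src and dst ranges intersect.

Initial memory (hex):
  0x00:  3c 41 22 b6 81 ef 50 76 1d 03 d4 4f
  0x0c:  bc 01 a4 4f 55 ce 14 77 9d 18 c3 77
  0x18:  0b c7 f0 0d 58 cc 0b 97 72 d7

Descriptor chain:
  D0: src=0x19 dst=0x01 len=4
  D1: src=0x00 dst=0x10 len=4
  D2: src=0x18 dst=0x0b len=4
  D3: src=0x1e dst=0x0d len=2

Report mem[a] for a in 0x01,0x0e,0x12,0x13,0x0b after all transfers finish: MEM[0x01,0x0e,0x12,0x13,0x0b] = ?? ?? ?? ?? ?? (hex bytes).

D0: mem[0x01..0x04] <- [c7 f0 0d 58]
D1: mem[0x10..0x13] <- [3c c7 f0 0d]
D2: mem[0x0b..0x0e] <- [0b c7 f0 0d]
D3: mem[0x0d..0x0e] <- [0b 97]
query mem[0x01]=0xc7, mem[0x0e]=0x97, mem[0x12]=0xf0, mem[0x13]=0x0d, mem[0x0b]=0x0b

MEM[0x01,0x0e,0x12,0x13,0x0b] = c7 97 f0 0d 0b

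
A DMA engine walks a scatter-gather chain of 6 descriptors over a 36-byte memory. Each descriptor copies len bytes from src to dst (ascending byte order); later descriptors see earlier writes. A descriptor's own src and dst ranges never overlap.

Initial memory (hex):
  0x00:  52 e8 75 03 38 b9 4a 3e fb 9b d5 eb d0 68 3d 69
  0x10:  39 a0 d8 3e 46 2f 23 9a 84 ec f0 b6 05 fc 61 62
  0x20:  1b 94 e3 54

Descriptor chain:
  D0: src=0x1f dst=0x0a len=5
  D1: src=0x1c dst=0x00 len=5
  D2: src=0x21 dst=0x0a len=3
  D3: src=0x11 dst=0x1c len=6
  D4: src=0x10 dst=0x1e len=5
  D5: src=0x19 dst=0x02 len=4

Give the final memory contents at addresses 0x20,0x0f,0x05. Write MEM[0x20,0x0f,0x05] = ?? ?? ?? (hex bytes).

MEM[0x20,0x0f,0x05] = d8 69 a0

D0: mem[0x0a..0x0e] <- [62 1b 94 e3 54]
D1: mem[0x00..0x04] <- [05 fc 61 62 1b]
D2: mem[0x0a..0x0c] <- [94 e3 54]
D3: mem[0x1c..0x21] <- [a0 d8 3e 46 2f 23]
D4: mem[0x1e..0x22] <- [39 a0 d8 3e 46]
D5: mem[0x02..0x05] <- [ec f0 b6 a0]
query mem[0x20]=0xd8, mem[0x0f]=0x69, mem[0x05]=0xa0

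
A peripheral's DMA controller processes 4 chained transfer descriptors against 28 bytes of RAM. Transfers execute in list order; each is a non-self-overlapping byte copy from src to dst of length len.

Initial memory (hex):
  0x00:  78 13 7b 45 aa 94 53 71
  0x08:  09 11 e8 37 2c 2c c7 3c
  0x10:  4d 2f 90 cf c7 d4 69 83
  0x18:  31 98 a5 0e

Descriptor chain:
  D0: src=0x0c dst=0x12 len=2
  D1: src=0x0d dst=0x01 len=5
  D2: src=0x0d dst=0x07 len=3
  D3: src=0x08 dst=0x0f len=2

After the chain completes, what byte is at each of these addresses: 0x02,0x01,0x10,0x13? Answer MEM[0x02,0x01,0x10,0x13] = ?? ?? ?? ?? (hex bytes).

  after D0: wrote 2B at 0x12 = 2c2c
  after D1: wrote 5B at 0x01 = 2cc73c4d2f
  after D2: wrote 3B at 0x07 = 2cc73c
  after D3: wrote 2B at 0x0f = c73c
query mem[0x02]=0xc7, mem[0x01]=0x2c, mem[0x10]=0x3c, mem[0x13]=0x2c

MEM[0x02,0x01,0x10,0x13] = c7 2c 3c 2c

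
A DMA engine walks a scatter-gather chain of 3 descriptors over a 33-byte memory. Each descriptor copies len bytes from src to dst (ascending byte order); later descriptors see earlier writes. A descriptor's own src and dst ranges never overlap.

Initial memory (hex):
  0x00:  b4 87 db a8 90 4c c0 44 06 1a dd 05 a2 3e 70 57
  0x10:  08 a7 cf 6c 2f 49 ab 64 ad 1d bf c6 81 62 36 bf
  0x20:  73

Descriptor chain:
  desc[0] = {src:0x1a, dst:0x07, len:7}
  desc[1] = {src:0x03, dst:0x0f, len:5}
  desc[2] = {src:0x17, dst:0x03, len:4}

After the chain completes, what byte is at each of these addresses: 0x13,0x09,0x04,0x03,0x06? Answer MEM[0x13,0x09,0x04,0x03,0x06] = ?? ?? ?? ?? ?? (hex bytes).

#0 dst[0x07+7] := {0xbf,0xc6,0x81,0x62,0x36,0xbf,0x73}
#1 dst[0x0f+5] := {0xa8,0x90,0x4c,0xc0,0xbf}
#2 dst[0x03+4] := {0x64,0xad,0x1d,0xbf}
query mem[0x13]=0xbf, mem[0x09]=0x81, mem[0x04]=0xad, mem[0x03]=0x64, mem[0x06]=0xbf

MEM[0x13,0x09,0x04,0x03,0x06] = bf 81 ad 64 bf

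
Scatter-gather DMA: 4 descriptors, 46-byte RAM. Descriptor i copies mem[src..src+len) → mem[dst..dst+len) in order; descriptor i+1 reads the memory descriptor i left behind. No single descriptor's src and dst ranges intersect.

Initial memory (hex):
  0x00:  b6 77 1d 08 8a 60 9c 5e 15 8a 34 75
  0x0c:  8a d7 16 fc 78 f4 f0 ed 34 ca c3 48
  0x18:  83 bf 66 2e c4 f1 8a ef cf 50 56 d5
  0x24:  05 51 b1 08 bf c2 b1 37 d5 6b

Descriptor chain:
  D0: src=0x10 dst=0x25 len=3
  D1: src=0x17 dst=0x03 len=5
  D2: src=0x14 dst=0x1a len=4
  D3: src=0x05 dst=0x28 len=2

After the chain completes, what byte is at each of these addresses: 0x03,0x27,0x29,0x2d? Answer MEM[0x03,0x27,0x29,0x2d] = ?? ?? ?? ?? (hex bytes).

MEM[0x03,0x27,0x29,0x2d] = 48 f0 66 6b

  after D0: wrote 3B at 0x25 = 78f4f0
  after D1: wrote 5B at 0x03 = 4883bf662e
  after D2: wrote 4B at 0x1a = 34cac348
  after D3: wrote 2B at 0x28 = bf66
query mem[0x03]=0x48, mem[0x27]=0xf0, mem[0x29]=0x66, mem[0x2d]=0x6b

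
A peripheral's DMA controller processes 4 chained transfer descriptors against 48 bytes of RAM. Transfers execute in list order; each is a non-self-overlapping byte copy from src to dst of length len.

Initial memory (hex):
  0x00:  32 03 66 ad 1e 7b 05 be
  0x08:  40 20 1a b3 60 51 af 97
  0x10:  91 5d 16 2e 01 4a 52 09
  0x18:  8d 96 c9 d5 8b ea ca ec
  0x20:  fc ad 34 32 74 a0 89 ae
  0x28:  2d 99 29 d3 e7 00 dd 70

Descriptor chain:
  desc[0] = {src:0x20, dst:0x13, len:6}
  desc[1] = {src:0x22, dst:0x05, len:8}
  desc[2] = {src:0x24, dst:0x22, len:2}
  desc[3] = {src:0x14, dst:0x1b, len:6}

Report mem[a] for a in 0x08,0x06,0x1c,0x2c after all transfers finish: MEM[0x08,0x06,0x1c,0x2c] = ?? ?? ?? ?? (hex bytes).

MEM[0x08,0x06,0x1c,0x2c] = a0 32 34 e7

#0 dst[0x13+6] := {0xfc,0xad,0x34,0x32,0x74,0xa0}
#1 dst[0x05+8] := {0x34,0x32,0x74,0xa0,0x89,0xae,0x2d,0x99}
#2 dst[0x22+2] := {0x74,0xa0}
#3 dst[0x1b+6] := {0xad,0x34,0x32,0x74,0xa0,0x96}
query mem[0x08]=0xa0, mem[0x06]=0x32, mem[0x1c]=0x34, mem[0x2c]=0xe7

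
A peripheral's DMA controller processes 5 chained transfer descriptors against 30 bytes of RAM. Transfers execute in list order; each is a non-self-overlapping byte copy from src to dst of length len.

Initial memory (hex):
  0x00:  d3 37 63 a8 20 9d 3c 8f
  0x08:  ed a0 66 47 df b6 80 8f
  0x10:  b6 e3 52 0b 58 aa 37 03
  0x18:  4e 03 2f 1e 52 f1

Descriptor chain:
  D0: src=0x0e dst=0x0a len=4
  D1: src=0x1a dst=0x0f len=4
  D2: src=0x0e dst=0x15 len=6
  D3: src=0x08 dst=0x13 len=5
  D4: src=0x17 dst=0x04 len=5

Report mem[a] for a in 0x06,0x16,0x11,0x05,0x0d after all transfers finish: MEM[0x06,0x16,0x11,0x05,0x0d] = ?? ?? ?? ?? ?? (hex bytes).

MEM[0x06,0x16,0x11,0x05,0x0d] = f1 8f 52 52 e3

[0] 0x0e->0x0a len=4 : 80 8f b6 e3
[1] 0x1a->0x0f len=4 : 2f 1e 52 f1
[2] 0x0e->0x15 len=6 : 80 2f 1e 52 f1 0b
[3] 0x08->0x13 len=5 : ed a0 80 8f b6
[4] 0x17->0x04 len=5 : b6 52 f1 0b 1e
query mem[0x06]=0xf1, mem[0x16]=0x8f, mem[0x11]=0x52, mem[0x05]=0x52, mem[0x0d]=0xe3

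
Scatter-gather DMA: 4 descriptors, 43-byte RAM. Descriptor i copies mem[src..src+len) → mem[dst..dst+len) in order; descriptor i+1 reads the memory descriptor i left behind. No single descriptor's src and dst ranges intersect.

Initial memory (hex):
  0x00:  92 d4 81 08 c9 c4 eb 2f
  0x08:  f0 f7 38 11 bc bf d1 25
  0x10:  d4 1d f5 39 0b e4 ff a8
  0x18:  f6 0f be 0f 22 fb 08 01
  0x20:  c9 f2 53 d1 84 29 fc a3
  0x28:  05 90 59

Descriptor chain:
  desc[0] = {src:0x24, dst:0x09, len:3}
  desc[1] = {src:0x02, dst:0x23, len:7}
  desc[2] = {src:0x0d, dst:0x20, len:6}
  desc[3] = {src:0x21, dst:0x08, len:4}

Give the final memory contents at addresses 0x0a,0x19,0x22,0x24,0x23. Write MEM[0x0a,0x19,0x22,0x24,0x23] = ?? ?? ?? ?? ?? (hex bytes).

D0: mem[0x09..0x0b] <- [84 29 fc]
D1: mem[0x23..0x29] <- [81 08 c9 c4 eb 2f f0]
D2: mem[0x20..0x25] <- [bf d1 25 d4 1d f5]
D3: mem[0x08..0x0b] <- [d1 25 d4 1d]
query mem[0x0a]=0xd4, mem[0x19]=0x0f, mem[0x22]=0x25, mem[0x24]=0x1d, mem[0x23]=0xd4

MEM[0x0a,0x19,0x22,0x24,0x23] = d4 0f 25 1d d4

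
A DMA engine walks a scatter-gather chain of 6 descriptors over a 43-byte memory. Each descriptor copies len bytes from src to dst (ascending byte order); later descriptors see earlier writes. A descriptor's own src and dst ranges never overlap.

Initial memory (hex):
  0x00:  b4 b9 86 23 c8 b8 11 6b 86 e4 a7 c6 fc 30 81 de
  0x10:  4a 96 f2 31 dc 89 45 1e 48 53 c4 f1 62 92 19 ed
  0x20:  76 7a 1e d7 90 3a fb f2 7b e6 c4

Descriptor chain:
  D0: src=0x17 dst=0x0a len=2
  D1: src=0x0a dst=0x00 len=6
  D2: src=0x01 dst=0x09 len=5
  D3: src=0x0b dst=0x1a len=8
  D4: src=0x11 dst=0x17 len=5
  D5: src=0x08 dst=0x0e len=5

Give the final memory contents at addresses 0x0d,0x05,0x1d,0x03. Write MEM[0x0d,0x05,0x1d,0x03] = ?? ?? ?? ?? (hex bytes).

MEM[0x0d,0x05,0x1d,0x03] = de de 81 30

[0] 0x17->0x0a len=2 : 1e 48
[1] 0x0a->0x00 len=6 : 1e 48 fc 30 81 de
[2] 0x01->0x09 len=5 : 48 fc 30 81 de
[3] 0x0b->0x1a len=8 : 30 81 de 81 de 4a 96 f2
[4] 0x11->0x17 len=5 : 96 f2 31 dc 89
[5] 0x08->0x0e len=5 : 86 48 fc 30 81
query mem[0x0d]=0xde, mem[0x05]=0xde, mem[0x1d]=0x81, mem[0x03]=0x30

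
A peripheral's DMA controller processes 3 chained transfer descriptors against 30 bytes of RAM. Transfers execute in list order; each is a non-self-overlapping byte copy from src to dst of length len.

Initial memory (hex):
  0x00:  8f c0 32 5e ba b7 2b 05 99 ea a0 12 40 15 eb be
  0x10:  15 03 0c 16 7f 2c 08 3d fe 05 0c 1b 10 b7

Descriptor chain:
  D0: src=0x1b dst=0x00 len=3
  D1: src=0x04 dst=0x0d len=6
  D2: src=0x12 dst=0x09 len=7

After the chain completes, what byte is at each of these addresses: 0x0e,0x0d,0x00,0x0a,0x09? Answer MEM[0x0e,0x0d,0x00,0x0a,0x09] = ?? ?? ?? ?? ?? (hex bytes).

#0 dst[0x00+3] := {0x1b,0x10,0xb7}
#1 dst[0x0d+6] := {0xba,0xb7,0x2b,0x05,0x99,0xea}
#2 dst[0x09+7] := {0xea,0x16,0x7f,0x2c,0x08,0x3d,0xfe}
query mem[0x0e]=0x3d, mem[0x0d]=0x08, mem[0x00]=0x1b, mem[0x0a]=0x16, mem[0x09]=0xea

MEM[0x0e,0x0d,0x00,0x0a,0x09] = 3d 08 1b 16 ea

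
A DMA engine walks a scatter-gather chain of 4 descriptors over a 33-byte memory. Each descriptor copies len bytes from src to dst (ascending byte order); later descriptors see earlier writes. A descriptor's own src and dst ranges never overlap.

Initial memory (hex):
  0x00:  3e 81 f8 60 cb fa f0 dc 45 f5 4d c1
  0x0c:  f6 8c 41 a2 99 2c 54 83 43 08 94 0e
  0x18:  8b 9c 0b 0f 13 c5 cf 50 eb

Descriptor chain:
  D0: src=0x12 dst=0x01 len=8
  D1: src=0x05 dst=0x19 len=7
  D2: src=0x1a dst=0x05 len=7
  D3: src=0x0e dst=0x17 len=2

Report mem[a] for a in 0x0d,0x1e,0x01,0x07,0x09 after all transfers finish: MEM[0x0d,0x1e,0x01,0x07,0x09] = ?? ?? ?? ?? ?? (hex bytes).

MEM[0x0d,0x1e,0x01,0x07,0x09] = 8c 4d 54 9c 4d

D0: mem[0x01..0x08] <- [54 83 43 08 94 0e 8b 9c]
D1: mem[0x19..0x1f] <- [94 0e 8b 9c f5 4d c1]
D2: mem[0x05..0x0b] <- [0e 8b 9c f5 4d c1 eb]
D3: mem[0x17..0x18] <- [41 a2]
query mem[0x0d]=0x8c, mem[0x1e]=0x4d, mem[0x01]=0x54, mem[0x07]=0x9c, mem[0x09]=0x4d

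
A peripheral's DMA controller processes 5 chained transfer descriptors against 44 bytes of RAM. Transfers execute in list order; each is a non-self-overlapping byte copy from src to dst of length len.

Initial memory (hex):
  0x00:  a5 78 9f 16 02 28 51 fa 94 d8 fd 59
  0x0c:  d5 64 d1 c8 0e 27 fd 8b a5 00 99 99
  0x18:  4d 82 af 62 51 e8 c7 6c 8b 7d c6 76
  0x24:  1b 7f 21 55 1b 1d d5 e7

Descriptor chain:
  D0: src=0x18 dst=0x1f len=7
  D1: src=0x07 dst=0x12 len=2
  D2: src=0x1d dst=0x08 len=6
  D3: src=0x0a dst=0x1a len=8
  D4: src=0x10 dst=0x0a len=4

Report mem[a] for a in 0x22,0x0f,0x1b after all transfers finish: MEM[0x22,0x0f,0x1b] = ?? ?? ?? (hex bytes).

MEM[0x22,0x0f,0x1b] = 62 c8 82

[0] 0x18->0x1f len=7 : 4d 82 af 62 51 e8 c7
[1] 0x07->0x12 len=2 : fa 94
[2] 0x1d->0x08 len=6 : e8 c7 4d 82 af 62
[3] 0x0a->0x1a len=8 : 4d 82 af 62 d1 c8 0e 27
[4] 0x10->0x0a len=4 : 0e 27 fa 94
query mem[0x22]=0x62, mem[0x0f]=0xc8, mem[0x1b]=0x82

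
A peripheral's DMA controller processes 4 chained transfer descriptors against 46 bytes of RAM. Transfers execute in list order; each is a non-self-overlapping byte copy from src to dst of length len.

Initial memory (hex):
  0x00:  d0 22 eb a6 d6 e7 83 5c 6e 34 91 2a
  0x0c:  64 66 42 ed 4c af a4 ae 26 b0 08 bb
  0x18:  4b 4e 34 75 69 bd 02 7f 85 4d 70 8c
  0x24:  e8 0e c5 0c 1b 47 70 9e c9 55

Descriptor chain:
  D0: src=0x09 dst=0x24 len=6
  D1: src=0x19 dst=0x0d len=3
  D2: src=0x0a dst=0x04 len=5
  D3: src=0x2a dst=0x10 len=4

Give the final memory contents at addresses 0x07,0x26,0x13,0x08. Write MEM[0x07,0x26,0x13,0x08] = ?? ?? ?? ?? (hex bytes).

MEM[0x07,0x26,0x13,0x08] = 4e 2a 55 34

#0 dst[0x24+6] := {0x34,0x91,0x2a,0x64,0x66,0x42}
#1 dst[0x0d+3] := {0x4e,0x34,0x75}
#2 dst[0x04+5] := {0x91,0x2a,0x64,0x4e,0x34}
#3 dst[0x10+4] := {0x70,0x9e,0xc9,0x55}
query mem[0x07]=0x4e, mem[0x26]=0x2a, mem[0x13]=0x55, mem[0x08]=0x34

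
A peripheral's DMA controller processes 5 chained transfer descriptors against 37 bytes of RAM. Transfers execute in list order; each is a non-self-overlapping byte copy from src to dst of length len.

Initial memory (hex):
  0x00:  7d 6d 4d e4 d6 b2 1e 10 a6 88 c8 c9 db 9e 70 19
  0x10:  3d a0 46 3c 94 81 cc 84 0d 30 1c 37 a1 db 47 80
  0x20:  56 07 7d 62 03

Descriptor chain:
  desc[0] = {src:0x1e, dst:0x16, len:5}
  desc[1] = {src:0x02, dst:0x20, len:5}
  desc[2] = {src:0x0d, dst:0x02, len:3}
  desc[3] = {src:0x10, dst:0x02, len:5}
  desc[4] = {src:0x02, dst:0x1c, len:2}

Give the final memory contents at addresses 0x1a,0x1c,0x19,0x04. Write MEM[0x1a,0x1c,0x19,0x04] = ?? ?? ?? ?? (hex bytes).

MEM[0x1a,0x1c,0x19,0x04] = 7d 3d 07 46

[0] 0x1e->0x16 len=5 : 47 80 56 07 7d
[1] 0x02->0x20 len=5 : 4d e4 d6 b2 1e
[2] 0x0d->0x02 len=3 : 9e 70 19
[3] 0x10->0x02 len=5 : 3d a0 46 3c 94
[4] 0x02->0x1c len=2 : 3d a0
query mem[0x1a]=0x7d, mem[0x1c]=0x3d, mem[0x19]=0x07, mem[0x04]=0x46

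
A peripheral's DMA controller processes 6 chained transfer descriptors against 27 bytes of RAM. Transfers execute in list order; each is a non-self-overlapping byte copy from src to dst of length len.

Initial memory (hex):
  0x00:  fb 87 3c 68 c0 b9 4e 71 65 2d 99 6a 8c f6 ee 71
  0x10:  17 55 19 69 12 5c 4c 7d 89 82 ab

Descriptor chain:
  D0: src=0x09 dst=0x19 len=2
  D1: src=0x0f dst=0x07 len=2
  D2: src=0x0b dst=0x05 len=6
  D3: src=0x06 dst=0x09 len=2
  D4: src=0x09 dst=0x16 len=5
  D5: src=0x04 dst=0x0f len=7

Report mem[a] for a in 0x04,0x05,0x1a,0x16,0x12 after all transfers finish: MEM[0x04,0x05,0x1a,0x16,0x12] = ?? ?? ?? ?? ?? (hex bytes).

  after D0: wrote 2B at 0x19 = 2d99
  after D1: wrote 2B at 0x07 = 7117
  after D2: wrote 6B at 0x05 = 6a8cf6ee7117
  after D3: wrote 2B at 0x09 = 8cf6
  after D4: wrote 5B at 0x16 = 8cf66a8cf6
  after D5: wrote 7B at 0x0f = c06a8cf6ee8cf6
query mem[0x04]=0xc0, mem[0x05]=0x6a, mem[0x1a]=0xf6, mem[0x16]=0x8c, mem[0x12]=0xf6

MEM[0x04,0x05,0x1a,0x16,0x12] = c0 6a f6 8c f6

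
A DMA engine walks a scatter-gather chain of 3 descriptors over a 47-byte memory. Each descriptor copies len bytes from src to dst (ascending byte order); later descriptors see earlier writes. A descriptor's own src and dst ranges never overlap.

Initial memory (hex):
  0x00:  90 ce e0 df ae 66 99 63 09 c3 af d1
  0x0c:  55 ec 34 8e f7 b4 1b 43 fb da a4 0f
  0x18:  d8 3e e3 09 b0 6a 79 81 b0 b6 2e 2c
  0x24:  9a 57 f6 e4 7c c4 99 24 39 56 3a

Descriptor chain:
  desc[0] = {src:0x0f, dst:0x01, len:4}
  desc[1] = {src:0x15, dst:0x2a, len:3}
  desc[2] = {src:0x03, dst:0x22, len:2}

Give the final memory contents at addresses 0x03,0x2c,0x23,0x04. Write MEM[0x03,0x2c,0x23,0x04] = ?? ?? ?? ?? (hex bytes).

MEM[0x03,0x2c,0x23,0x04] = b4 0f 1b 1b

#0 dst[0x01+4] := {0x8e,0xf7,0xb4,0x1b}
#1 dst[0x2a+3] := {0xda,0xa4,0x0f}
#2 dst[0x22+2] := {0xb4,0x1b}
query mem[0x03]=0xb4, mem[0x2c]=0x0f, mem[0x23]=0x1b, mem[0x04]=0x1b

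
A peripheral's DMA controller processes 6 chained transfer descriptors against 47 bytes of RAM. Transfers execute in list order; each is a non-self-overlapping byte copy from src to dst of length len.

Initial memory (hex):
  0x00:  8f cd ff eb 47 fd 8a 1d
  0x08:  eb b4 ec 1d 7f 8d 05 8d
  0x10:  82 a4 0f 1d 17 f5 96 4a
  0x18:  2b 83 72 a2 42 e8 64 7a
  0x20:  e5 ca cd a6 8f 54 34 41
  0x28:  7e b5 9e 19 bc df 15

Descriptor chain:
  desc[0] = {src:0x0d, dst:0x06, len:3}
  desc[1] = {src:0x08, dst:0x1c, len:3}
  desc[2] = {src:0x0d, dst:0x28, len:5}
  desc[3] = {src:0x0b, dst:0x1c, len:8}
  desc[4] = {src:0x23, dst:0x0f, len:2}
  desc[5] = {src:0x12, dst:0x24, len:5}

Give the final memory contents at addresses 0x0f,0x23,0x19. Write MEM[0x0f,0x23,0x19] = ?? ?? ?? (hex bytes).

  after D0: wrote 3B at 0x06 = 8d058d
  after D1: wrote 3B at 0x1c = 8db4ec
  after D2: wrote 5B at 0x28 = 8d058d82a4
  after D3: wrote 8B at 0x1c = 1d7f8d058d82a40f
  after D4: wrote 2B at 0x0f = 0f8f
  after D5: wrote 5B at 0x24 = 0f1d17f596
query mem[0x0f]=0x0f, mem[0x23]=0x0f, mem[0x19]=0x83

MEM[0x0f,0x23,0x19] = 0f 0f 83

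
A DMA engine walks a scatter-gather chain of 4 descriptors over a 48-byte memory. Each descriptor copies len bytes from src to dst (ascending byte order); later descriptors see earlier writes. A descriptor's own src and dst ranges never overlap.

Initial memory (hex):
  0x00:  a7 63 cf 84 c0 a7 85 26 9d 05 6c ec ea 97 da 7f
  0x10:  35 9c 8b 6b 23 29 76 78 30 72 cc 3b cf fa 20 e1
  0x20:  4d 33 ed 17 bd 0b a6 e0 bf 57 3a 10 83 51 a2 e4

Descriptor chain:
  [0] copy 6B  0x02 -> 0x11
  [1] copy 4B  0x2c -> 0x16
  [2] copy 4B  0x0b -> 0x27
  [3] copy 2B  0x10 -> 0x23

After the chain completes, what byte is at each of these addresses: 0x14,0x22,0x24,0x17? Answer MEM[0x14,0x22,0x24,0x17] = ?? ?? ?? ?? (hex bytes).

  after D0: wrote 6B at 0x11 = cf84c0a78526
  after D1: wrote 4B at 0x16 = 8351a2e4
  after D2: wrote 4B at 0x27 = ecea97da
  after D3: wrote 2B at 0x23 = 35cf
query mem[0x14]=0xa7, mem[0x22]=0xed, mem[0x24]=0xcf, mem[0x17]=0x51

MEM[0x14,0x22,0x24,0x17] = a7 ed cf 51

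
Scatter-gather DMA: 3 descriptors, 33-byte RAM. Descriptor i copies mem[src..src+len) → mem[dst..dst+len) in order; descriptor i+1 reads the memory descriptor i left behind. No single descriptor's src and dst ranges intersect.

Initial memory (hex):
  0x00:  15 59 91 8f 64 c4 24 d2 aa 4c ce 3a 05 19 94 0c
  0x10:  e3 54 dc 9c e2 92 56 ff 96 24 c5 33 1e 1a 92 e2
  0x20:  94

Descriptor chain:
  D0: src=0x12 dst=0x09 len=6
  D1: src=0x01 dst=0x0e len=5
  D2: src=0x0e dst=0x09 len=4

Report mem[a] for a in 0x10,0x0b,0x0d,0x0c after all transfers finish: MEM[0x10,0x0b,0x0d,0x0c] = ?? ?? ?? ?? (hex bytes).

MEM[0x10,0x0b,0x0d,0x0c] = 8f 8f 56 64

D0: mem[0x09..0x0e] <- [dc 9c e2 92 56 ff]
D1: mem[0x0e..0x12] <- [59 91 8f 64 c4]
D2: mem[0x09..0x0c] <- [59 91 8f 64]
query mem[0x10]=0x8f, mem[0x0b]=0x8f, mem[0x0d]=0x56, mem[0x0c]=0x64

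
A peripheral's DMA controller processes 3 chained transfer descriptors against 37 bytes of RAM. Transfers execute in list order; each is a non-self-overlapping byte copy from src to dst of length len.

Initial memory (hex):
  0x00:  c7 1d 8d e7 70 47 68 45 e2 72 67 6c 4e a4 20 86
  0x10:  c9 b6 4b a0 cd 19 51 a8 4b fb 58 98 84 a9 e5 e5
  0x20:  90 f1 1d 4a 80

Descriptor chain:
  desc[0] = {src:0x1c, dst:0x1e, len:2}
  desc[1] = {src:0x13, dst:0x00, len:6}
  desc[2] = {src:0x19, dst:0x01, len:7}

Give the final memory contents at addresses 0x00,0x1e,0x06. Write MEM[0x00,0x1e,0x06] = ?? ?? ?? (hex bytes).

#0 dst[0x1e+2] := {0x84,0xa9}
#1 dst[0x00+6] := {0xa0,0xcd,0x19,0x51,0xa8,0x4b}
#2 dst[0x01+7] := {0xfb,0x58,0x98,0x84,0xa9,0x84,0xa9}
query mem[0x00]=0xa0, mem[0x1e]=0x84, mem[0x06]=0x84

MEM[0x00,0x1e,0x06] = a0 84 84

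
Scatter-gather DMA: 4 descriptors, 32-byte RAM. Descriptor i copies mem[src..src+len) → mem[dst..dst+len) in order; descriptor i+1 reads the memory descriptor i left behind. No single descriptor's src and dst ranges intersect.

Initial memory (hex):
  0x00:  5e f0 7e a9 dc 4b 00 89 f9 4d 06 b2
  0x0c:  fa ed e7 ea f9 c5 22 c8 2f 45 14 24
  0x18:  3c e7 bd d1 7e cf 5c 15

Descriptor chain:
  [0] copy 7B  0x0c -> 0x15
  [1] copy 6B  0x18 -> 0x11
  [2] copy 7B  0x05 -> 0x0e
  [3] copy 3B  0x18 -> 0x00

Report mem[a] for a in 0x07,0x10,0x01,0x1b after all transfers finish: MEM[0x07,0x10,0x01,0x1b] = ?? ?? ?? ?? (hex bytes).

MEM[0x07,0x10,0x01,0x1b] = 89 89 f9 22

  after D0: wrote 7B at 0x15 = faede7eaf9c522
  after D1: wrote 6B at 0x11 = eaf9c5227ecf
  after D2: wrote 7B at 0x0e = 4b0089f94d06b2
  after D3: wrote 3B at 0x00 = eaf9c5
query mem[0x07]=0x89, mem[0x10]=0x89, mem[0x01]=0xf9, mem[0x1b]=0x22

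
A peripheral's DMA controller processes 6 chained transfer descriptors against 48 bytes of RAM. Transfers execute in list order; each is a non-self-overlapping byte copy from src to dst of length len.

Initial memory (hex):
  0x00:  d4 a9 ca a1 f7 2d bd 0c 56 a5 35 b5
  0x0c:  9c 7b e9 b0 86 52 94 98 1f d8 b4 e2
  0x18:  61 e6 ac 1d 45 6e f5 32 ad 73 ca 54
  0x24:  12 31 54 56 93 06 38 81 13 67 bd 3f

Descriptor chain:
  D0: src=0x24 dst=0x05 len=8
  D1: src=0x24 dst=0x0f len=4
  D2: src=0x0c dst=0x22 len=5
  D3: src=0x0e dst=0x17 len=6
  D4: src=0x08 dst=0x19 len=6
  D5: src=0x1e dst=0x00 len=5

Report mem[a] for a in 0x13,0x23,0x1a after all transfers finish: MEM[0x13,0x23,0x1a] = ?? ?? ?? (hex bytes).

MEM[0x13,0x23,0x1a] = 98 7b 93

D0: mem[0x05..0x0c] <- [12 31 54 56 93 06 38 81]
D1: mem[0x0f..0x12] <- [12 31 54 56]
D2: mem[0x22..0x26] <- [81 7b e9 12 31]
D3: mem[0x17..0x1c] <- [e9 12 31 54 56 98]
D4: mem[0x19..0x1e] <- [56 93 06 38 81 7b]
D5: mem[0x00..0x04] <- [7b 32 ad 73 81]
query mem[0x13]=0x98, mem[0x23]=0x7b, mem[0x1a]=0x93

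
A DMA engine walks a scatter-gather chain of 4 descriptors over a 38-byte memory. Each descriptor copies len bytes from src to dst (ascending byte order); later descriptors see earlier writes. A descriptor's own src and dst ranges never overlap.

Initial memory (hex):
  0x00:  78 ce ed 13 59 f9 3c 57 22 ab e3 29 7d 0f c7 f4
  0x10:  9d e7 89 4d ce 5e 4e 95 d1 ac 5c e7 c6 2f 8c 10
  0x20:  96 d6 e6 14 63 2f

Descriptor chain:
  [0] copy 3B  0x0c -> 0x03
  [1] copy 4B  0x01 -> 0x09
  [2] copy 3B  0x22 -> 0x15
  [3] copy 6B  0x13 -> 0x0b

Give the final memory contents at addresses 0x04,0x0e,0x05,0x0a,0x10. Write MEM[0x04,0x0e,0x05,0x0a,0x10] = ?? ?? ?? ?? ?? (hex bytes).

MEM[0x04,0x0e,0x05,0x0a,0x10] = 0f 14 c7 ed d1

  after D0: wrote 3B at 0x03 = 7d0fc7
  after D1: wrote 4B at 0x09 = ceed7d0f
  after D2: wrote 3B at 0x15 = e61463
  after D3: wrote 6B at 0x0b = 4dcee61463d1
query mem[0x04]=0x0f, mem[0x0e]=0x14, mem[0x05]=0xc7, mem[0x0a]=0xed, mem[0x10]=0xd1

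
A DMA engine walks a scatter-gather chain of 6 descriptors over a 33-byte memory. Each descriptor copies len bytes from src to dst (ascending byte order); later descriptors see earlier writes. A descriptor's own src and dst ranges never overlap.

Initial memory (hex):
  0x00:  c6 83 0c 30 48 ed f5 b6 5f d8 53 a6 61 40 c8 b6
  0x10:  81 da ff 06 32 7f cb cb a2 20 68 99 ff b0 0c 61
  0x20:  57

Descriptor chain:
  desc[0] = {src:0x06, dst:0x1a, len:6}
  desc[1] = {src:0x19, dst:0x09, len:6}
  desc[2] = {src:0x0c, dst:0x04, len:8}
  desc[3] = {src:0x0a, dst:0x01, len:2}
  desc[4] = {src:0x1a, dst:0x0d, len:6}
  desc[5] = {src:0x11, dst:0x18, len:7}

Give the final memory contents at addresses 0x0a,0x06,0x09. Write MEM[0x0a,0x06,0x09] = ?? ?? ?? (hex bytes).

MEM[0x0a,0x06,0x09] = ff 53 da

  after D0: wrote 6B at 0x1a = f5b65fd853a6
  after D1: wrote 6B at 0x09 = 20f5b65fd853
  after D2: wrote 8B at 0x04 = 5fd853b681daff06
  after D3: wrote 2B at 0x01 = ff06
  after D4: wrote 6B at 0x0d = f5b65fd853a6
  after D5: wrote 7B at 0x18 = 53a606327fcbcb
query mem[0x0a]=0xff, mem[0x06]=0x53, mem[0x09]=0xda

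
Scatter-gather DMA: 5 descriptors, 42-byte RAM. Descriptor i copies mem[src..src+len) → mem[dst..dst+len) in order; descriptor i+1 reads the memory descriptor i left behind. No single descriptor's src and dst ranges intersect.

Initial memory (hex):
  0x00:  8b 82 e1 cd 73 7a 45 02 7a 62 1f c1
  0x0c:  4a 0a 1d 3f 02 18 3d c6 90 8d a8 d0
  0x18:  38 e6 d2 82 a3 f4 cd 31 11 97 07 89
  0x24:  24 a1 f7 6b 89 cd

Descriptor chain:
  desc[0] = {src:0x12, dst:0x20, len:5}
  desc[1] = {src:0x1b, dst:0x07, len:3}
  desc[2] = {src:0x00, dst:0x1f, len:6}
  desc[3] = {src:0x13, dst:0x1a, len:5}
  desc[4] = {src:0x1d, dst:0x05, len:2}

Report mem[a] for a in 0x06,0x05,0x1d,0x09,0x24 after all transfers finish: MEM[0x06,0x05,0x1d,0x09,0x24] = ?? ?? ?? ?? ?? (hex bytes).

MEM[0x06,0x05,0x1d,0x09,0x24] = d0 a8 a8 f4 7a

D0: mem[0x20..0x24] <- [3d c6 90 8d a8]
D1: mem[0x07..0x09] <- [82 a3 f4]
D2: mem[0x1f..0x24] <- [8b 82 e1 cd 73 7a]
D3: mem[0x1a..0x1e] <- [c6 90 8d a8 d0]
D4: mem[0x05..0x06] <- [a8 d0]
query mem[0x06]=0xd0, mem[0x05]=0xa8, mem[0x1d]=0xa8, mem[0x09]=0xf4, mem[0x24]=0x7a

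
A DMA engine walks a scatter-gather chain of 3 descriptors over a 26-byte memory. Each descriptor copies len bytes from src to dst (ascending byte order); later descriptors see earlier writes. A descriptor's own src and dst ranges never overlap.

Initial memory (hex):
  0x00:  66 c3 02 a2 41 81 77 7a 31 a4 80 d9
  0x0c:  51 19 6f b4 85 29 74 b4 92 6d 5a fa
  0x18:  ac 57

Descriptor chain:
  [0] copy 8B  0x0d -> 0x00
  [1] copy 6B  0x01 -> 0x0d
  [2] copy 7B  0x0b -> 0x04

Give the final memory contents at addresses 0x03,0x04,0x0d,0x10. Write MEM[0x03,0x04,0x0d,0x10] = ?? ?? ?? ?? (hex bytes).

[0] 0x0d->0x00 len=8 : 19 6f b4 85 29 74 b4 92
[1] 0x01->0x0d len=6 : 6f b4 85 29 74 b4
[2] 0x0b->0x04 len=7 : d9 51 6f b4 85 29 74
query mem[0x03]=0x85, mem[0x04]=0xd9, mem[0x0d]=0x6f, mem[0x10]=0x29

MEM[0x03,0x04,0x0d,0x10] = 85 d9 6f 29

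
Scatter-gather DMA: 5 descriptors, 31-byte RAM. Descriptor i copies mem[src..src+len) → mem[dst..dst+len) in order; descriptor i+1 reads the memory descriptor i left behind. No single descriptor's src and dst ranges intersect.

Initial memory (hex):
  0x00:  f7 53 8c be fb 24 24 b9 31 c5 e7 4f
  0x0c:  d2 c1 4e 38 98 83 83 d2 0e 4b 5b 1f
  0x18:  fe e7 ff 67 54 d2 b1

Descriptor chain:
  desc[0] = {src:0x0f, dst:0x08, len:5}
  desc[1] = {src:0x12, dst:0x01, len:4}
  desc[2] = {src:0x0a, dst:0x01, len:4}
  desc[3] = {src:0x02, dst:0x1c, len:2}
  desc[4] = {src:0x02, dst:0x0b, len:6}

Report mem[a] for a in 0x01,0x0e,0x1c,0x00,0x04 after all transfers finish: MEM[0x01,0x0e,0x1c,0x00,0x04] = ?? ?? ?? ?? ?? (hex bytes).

MEM[0x01,0x0e,0x1c,0x00,0x04] = 83 24 83 f7 c1

#0 dst[0x08+5] := {0x38,0x98,0x83,0x83,0xd2}
#1 dst[0x01+4] := {0x83,0xd2,0x0e,0x4b}
#2 dst[0x01+4] := {0x83,0x83,0xd2,0xc1}
#3 dst[0x1c+2] := {0x83,0xd2}
#4 dst[0x0b+6] := {0x83,0xd2,0xc1,0x24,0x24,0xb9}
query mem[0x01]=0x83, mem[0x0e]=0x24, mem[0x1c]=0x83, mem[0x00]=0xf7, mem[0x04]=0xc1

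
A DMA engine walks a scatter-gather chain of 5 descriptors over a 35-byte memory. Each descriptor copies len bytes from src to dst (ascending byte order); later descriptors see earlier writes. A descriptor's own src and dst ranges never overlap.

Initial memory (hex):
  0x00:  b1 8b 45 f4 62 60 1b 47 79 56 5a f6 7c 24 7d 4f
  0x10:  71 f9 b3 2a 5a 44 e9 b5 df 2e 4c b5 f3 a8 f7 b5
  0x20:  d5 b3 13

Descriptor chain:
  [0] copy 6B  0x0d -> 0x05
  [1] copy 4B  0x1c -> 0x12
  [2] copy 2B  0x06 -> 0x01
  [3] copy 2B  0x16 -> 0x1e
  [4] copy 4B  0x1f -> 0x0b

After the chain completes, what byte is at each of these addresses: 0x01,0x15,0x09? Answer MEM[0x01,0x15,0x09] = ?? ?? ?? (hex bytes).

  after D0: wrote 6B at 0x05 = 247d4f71f9b3
  after D1: wrote 4B at 0x12 = f3a8f7b5
  after D2: wrote 2B at 0x01 = 7d4f
  after D3: wrote 2B at 0x1e = e9b5
  after D4: wrote 4B at 0x0b = b5d5b313
query mem[0x01]=0x7d, mem[0x15]=0xb5, mem[0x09]=0xf9

MEM[0x01,0x15,0x09] = 7d b5 f9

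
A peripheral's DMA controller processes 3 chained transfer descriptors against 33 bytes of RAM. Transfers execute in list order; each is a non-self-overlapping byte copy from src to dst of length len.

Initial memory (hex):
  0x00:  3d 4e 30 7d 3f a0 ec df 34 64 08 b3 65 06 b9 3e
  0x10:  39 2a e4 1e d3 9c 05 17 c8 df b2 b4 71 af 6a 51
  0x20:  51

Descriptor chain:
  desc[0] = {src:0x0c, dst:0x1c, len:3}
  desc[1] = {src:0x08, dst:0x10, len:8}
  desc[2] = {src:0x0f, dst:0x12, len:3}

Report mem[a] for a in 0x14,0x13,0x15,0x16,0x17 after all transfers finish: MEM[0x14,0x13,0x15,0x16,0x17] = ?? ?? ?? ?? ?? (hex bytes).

MEM[0x14,0x13,0x15,0x16,0x17] = 64 34 06 b9 3e

[0] 0x0c->0x1c len=3 : 65 06 b9
[1] 0x08->0x10 len=8 : 34 64 08 b3 65 06 b9 3e
[2] 0x0f->0x12 len=3 : 3e 34 64
query mem[0x14]=0x64, mem[0x13]=0x34, mem[0x15]=0x06, mem[0x16]=0xb9, mem[0x17]=0x3e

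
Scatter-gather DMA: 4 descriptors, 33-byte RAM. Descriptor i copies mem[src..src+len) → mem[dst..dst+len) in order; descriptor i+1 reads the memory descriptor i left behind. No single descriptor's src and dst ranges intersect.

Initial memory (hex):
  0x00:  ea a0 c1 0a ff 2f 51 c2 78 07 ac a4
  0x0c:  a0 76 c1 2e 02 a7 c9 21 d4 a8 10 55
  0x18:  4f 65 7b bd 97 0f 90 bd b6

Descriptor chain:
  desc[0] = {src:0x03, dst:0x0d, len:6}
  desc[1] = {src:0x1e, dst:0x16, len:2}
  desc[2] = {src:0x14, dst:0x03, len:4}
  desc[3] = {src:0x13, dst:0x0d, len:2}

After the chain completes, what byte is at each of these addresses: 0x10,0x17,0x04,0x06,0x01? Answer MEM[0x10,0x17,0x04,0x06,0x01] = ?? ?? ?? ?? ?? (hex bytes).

MEM[0x10,0x17,0x04,0x06,0x01] = 51 bd a8 bd a0

D0: mem[0x0d..0x12] <- [0a ff 2f 51 c2 78]
D1: mem[0x16..0x17] <- [90 bd]
D2: mem[0x03..0x06] <- [d4 a8 90 bd]
D3: mem[0x0d..0x0e] <- [21 d4]
query mem[0x10]=0x51, mem[0x17]=0xbd, mem[0x04]=0xa8, mem[0x06]=0xbd, mem[0x01]=0xa0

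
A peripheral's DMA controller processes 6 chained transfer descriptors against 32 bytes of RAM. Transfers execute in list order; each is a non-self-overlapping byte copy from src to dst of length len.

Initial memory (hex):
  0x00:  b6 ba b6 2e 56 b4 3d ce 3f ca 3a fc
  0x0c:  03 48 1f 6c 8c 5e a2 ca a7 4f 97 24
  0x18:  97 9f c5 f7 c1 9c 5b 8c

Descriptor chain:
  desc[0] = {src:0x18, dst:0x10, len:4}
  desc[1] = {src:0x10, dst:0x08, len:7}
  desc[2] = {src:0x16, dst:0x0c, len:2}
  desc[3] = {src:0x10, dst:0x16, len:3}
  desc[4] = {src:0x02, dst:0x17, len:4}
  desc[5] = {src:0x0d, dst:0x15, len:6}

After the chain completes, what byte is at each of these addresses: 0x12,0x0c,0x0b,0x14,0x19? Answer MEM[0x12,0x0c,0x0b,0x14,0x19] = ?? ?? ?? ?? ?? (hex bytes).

MEM[0x12,0x0c,0x0b,0x14,0x19] = c5 97 f7 a7 9f

  after D0: wrote 4B at 0x10 = 979fc5f7
  after D1: wrote 7B at 0x08 = 979fc5f7a74f97
  after D2: wrote 2B at 0x0c = 9724
  after D3: wrote 3B at 0x16 = 979fc5
  after D4: wrote 4B at 0x17 = b62e56b4
  after D5: wrote 6B at 0x15 = 24976c979fc5
query mem[0x12]=0xc5, mem[0x0c]=0x97, mem[0x0b]=0xf7, mem[0x14]=0xa7, mem[0x19]=0x9f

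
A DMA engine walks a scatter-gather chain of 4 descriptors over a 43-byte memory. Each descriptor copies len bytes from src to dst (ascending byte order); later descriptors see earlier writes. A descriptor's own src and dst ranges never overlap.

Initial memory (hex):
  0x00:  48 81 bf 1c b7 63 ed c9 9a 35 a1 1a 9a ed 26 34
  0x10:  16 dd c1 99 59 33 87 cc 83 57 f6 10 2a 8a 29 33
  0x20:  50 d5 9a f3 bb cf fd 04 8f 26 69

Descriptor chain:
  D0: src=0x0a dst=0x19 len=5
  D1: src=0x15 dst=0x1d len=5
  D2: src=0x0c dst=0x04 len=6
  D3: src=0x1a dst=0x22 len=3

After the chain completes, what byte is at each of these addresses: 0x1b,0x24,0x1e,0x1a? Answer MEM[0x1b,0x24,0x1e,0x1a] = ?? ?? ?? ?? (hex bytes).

[0] 0x0a->0x19 len=5 : a1 1a 9a ed 26
[1] 0x15->0x1d len=5 : 33 87 cc 83 a1
[2] 0x0c->0x04 len=6 : 9a ed 26 34 16 dd
[3] 0x1a->0x22 len=3 : 1a 9a ed
query mem[0x1b]=0x9a, mem[0x24]=0xed, mem[0x1e]=0x87, mem[0x1a]=0x1a

MEM[0x1b,0x24,0x1e,0x1a] = 9a ed 87 1a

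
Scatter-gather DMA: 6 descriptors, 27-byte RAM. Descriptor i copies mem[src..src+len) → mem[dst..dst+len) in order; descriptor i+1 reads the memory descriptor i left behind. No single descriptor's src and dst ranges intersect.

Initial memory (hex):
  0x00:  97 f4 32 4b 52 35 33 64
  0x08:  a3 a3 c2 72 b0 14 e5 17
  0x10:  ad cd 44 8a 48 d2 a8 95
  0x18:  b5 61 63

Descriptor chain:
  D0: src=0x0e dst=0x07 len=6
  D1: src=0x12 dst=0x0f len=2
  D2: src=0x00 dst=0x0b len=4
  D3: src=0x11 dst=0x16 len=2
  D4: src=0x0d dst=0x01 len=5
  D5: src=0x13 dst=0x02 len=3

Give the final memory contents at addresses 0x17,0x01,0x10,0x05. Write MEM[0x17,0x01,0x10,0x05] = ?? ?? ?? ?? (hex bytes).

MEM[0x17,0x01,0x10,0x05] = 44 32 8a cd

[0] 0x0e->0x07 len=6 : e5 17 ad cd 44 8a
[1] 0x12->0x0f len=2 : 44 8a
[2] 0x00->0x0b len=4 : 97 f4 32 4b
[3] 0x11->0x16 len=2 : cd 44
[4] 0x0d->0x01 len=5 : 32 4b 44 8a cd
[5] 0x13->0x02 len=3 : 8a 48 d2
query mem[0x17]=0x44, mem[0x01]=0x32, mem[0x10]=0x8a, mem[0x05]=0xcd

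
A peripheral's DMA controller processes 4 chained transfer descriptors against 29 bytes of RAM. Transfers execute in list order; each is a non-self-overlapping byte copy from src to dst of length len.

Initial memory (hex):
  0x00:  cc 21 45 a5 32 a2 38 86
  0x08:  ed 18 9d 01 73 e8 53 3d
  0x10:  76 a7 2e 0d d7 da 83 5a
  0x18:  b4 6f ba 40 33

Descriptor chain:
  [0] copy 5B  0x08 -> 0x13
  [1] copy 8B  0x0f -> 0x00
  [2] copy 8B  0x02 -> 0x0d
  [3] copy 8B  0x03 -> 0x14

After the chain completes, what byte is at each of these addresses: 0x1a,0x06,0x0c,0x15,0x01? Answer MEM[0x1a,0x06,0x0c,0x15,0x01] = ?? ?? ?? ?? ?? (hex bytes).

  after D0: wrote 5B at 0x13 = ed189d0173
  after D1: wrote 8B at 0x00 = 3d76a72eed189d01
  after D2: wrote 8B at 0x0d = a72eed189d01ed18
  after D3: wrote 8B at 0x14 = 2eed189d01ed189d
query mem[0x1a]=0x18, mem[0x06]=0x9d, mem[0x0c]=0x73, mem[0x15]=0xed, mem[0x01]=0x76

MEM[0x1a,0x06,0x0c,0x15,0x01] = 18 9d 73 ed 76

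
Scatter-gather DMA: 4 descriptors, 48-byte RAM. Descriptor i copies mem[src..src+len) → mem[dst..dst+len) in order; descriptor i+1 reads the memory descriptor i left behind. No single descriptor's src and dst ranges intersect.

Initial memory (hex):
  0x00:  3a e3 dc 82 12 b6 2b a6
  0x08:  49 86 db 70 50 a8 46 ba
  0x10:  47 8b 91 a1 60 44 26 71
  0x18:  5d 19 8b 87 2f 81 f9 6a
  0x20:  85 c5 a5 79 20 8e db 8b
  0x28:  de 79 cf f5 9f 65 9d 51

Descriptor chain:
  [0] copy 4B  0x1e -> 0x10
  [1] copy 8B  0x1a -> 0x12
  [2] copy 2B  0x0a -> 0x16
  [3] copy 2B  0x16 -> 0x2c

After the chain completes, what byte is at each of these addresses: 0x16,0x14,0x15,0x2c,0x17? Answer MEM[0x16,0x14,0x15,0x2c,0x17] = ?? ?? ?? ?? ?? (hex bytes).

#0 dst[0x10+4] := {0xf9,0x6a,0x85,0xc5}
#1 dst[0x12+8] := {0x8b,0x87,0x2f,0x81,0xf9,0x6a,0x85,0xc5}
#2 dst[0x16+2] := {0xdb,0x70}
#3 dst[0x2c+2] := {0xdb,0x70}
query mem[0x16]=0xdb, mem[0x14]=0x2f, mem[0x15]=0x81, mem[0x2c]=0xdb, mem[0x17]=0x70

MEM[0x16,0x14,0x15,0x2c,0x17] = db 2f 81 db 70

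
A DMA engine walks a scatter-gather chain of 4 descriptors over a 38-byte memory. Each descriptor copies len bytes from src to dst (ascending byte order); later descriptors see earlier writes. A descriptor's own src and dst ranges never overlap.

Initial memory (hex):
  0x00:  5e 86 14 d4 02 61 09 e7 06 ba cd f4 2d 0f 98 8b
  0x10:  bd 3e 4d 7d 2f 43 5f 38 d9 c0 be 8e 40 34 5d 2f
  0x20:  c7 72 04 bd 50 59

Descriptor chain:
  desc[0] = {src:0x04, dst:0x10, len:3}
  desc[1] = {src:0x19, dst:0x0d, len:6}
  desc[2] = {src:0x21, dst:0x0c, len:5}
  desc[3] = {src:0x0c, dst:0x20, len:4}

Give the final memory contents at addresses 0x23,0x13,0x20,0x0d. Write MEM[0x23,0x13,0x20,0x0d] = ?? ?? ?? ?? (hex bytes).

  after D0: wrote 3B at 0x10 = 026109
  after D1: wrote 6B at 0x0d = c0be8e40345d
  after D2: wrote 5B at 0x0c = 7204bd5059
  after D3: wrote 4B at 0x20 = 7204bd50
query mem[0x23]=0x50, mem[0x13]=0x7d, mem[0x20]=0x72, mem[0x0d]=0x04

MEM[0x23,0x13,0x20,0x0d] = 50 7d 72 04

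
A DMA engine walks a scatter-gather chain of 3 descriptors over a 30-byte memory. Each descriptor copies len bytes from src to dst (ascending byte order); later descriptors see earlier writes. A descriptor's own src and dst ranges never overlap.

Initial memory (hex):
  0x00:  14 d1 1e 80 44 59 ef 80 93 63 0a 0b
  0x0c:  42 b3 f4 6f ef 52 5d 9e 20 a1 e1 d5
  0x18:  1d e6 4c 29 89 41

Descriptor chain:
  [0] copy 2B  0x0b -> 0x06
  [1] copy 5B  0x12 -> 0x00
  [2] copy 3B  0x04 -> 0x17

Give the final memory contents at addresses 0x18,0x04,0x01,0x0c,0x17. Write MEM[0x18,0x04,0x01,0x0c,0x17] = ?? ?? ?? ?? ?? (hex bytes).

#0 dst[0x06+2] := {0x0b,0x42}
#1 dst[0x00+5] := {0x5d,0x9e,0x20,0xa1,0xe1}
#2 dst[0x17+3] := {0xe1,0x59,0x0b}
query mem[0x18]=0x59, mem[0x04]=0xe1, mem[0x01]=0x9e, mem[0x0c]=0x42, mem[0x17]=0xe1

MEM[0x18,0x04,0x01,0x0c,0x17] = 59 e1 9e 42 e1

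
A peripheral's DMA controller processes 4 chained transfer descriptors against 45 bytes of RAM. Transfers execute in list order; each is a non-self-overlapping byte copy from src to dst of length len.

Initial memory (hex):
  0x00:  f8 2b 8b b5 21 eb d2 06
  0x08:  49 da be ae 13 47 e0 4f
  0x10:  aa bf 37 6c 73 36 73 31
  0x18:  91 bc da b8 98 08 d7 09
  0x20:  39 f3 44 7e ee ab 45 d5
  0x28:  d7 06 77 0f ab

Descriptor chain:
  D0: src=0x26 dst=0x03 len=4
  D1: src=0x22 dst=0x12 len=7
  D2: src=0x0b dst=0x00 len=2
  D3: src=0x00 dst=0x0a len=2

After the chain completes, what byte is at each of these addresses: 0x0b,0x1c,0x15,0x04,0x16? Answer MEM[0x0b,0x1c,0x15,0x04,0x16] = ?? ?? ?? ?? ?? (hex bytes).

MEM[0x0b,0x1c,0x15,0x04,0x16] = 13 98 ab d5 45

#0 dst[0x03+4] := {0x45,0xd5,0xd7,0x06}
#1 dst[0x12+7] := {0x44,0x7e,0xee,0xab,0x45,0xd5,0xd7}
#2 dst[0x00+2] := {0xae,0x13}
#3 dst[0x0a+2] := {0xae,0x13}
query mem[0x0b]=0x13, mem[0x1c]=0x98, mem[0x15]=0xab, mem[0x04]=0xd5, mem[0x16]=0x45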